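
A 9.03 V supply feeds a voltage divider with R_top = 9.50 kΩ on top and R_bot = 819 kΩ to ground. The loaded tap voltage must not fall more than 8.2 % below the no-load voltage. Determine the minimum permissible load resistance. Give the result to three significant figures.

R_L(min) ≈ 105 kΩ

Output resistance R_th = R_top‖R_bot = (9.50 × 819)/828.5 = 9.391 kΩ.
The fractional drop is R_th/(R_th + R_L); requiring this ≤ 0.0820 gives R_L ≥ R_th(1/0.0820 − 1) = 9.391 × 11.20 = 105 kΩ.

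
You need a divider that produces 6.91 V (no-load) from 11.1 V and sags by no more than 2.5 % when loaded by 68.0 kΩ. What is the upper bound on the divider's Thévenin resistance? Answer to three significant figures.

R_th ≤ 1.74 kΩ

Loading drop = R_th/(R_th + R_L) ≤ 0.0250, so R_th ≤ R_L · ε/(1−ε) = 68.0 kΩ × 0.0250/0.9750 = 1.74 kΩ.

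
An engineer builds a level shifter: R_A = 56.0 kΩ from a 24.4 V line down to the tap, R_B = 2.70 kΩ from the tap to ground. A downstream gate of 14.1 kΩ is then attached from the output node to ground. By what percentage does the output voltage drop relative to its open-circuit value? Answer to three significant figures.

15.4 %

The divider's output (Thévenin) resistance is R_A‖R_B = 2.576 kΩ.
Fractional drop under load = R_th/(R_th + R_L) = 2.576 / (2.576 + 14.1) = 0.1545.
So the output falls by 15.4 %.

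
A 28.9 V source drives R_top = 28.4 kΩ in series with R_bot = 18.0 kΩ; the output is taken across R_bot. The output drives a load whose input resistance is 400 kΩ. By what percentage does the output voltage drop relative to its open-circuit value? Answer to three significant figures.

2.68 %

The divider's output (Thévenin) resistance is R_top‖R_bot = 11.02 kΩ.
Fractional drop under load = R_th/(R_th + R_L) = 11.02 / (11.02 + 400) = 0.02680.
So the output falls by 2.68 %.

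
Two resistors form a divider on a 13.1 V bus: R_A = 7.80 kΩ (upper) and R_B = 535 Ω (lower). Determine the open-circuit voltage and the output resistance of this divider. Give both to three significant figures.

V_th is the open-circuit tap voltage: 13.1 × 535/(7800 + 535) = 0.841 V.
With the supply zeroed, R_A and R_B appear in parallel from the tap: R_th = R_A‖R_B = (7800 × 535)/8335 = 501 Ω.

V_th = 0.841 V, R_th = 501 Ω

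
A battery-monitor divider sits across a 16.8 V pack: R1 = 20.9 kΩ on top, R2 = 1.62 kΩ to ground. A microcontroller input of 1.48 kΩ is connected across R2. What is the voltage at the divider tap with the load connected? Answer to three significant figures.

V_out ≈ 0.600 V

The load sits in parallel with R2: R2‖R_L = (1.62 × 1.48) / (1.62 + 1.48) = 0.7734 kΩ.
V_out = 16.8 × 0.7734 / (20.9 + 0.7734) = 16.8 × 0.7734/21.67 = 0.600 V.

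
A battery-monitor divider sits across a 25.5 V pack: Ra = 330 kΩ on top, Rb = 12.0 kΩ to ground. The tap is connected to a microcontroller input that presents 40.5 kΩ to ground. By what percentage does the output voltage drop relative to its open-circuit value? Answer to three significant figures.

22.2 %

The divider's output (Thévenin) resistance is Ra‖Rb = 11.58 kΩ.
Fractional drop under load = R_th/(R_th + R_L) = 11.58 / (11.58 + 40.5) = 0.2223.
So the output falls by 22.2 %.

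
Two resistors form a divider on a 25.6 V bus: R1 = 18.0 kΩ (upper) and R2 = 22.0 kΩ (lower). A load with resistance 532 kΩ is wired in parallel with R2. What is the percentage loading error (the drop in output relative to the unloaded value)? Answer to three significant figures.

1.83 %

The divider's output (Thévenin) resistance is R1‖R2 = 9.900 kΩ.
Fractional drop under load = R_th/(R_th + R_L) = 9.900 / (9.900 + 532) = 0.01827.
So the output falls by 1.83 %.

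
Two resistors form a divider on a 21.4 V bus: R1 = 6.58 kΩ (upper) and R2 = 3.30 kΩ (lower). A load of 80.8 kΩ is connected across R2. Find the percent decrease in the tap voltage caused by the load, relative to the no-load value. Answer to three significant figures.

The divider's output (Thévenin) resistance is R1‖R2 = 2.198 kΩ.
Fractional drop under load = R_th/(R_th + R_L) = 2.198 / (2.198 + 80.8) = 0.02648.
So the output falls by 2.65 %.

2.65 %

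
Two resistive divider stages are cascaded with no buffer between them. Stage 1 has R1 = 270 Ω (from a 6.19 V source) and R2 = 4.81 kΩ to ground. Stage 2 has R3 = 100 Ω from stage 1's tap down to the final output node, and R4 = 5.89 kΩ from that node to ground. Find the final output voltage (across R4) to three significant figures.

V_out ≈ 5.53 V

Stage 2 presents R3+R4 = 5990 Ω as a load on stage 1's tap.
Stage 1's lower leg becomes R2‖(R3+R4) = 2668 Ω, so V_mid = 6.19 × 2668/2938 = 5.621 V.
Stage 2 is itself unloaded: V_out = V_mid × R4/(R3+R4) = 5.621 × 5890/5990 = 5.53 V.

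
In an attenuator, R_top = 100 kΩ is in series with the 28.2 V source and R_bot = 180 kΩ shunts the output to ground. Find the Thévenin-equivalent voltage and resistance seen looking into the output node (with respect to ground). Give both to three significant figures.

V_th = 18.1 V, R_th = 64.3 kΩ

V_th is the open-circuit tap voltage: 28.2 × 180/(100 + 180) = 18.1 V.
With the supply zeroed, R_top and R_bot appear in parallel from the tap: R_th = R_top‖R_bot = (100 × 180)/280.0 = 64.3 kΩ.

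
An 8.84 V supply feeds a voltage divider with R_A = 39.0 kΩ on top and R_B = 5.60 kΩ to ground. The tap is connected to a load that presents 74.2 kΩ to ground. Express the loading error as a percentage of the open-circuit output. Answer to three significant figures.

6.19 %

The divider's output (Thévenin) resistance is R_A‖R_B = 4.897 kΩ.
Fractional drop under load = R_th/(R_th + R_L) = 4.897 / (4.897 + 74.2) = 0.06191.
So the output falls by 6.19 %.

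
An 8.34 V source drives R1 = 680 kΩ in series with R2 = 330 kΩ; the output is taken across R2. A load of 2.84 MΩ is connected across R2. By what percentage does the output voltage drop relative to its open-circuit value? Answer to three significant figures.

7.26 %

The divider's output (Thévenin) resistance is R1‖R2 = 222.2 kΩ.
Fractional drop under load = R_th/(R_th + R_L) = 222.2 / (222.2 + 2840) = 0.07256.
So the output falls by 7.26 %.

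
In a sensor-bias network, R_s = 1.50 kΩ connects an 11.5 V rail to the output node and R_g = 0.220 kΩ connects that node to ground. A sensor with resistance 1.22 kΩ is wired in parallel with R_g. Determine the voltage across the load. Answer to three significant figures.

V_out ≈ 1.27 V

The load sits in parallel with R_g: R_g‖R_L = (220 × 1220) / (220 + 1220) = 186.4 Ω.
V_out = 11.5 × 186.4 / (1500 + 186.4) = 11.5 × 186.4/1686 = 1.27 V.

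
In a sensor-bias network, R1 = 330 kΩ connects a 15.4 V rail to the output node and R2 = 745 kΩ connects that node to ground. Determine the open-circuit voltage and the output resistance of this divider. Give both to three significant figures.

V_th = 10.7 V, R_th = 229 kΩ

V_th is the open-circuit tap voltage: 15.4 × 745/(330 + 745) = 10.7 V.
With the supply zeroed, R1 and R2 appear in parallel from the tap: R_th = R1‖R2 = (330 × 745)/1075 = 229 kΩ.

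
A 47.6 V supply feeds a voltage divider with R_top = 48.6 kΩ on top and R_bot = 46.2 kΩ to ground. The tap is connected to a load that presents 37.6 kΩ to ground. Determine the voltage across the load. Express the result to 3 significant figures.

The load sits in parallel with R_bot: R_bot‖R_L = (46.2 × 37.6) / (46.2 + 37.6) = 20.73 kΩ.
V_out = 47.6 × 20.73 / (48.6 + 20.73) = 47.6 × 20.73/69.33 = 14.2 V.
(Unloaded it would have been 23.2 V.)

V_out ≈ 14.2 V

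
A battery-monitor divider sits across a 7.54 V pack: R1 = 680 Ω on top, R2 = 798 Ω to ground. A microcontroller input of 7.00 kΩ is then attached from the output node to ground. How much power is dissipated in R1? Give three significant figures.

P ≈ 19.8 mW

Total resistance from the source is R1 + (R2‖R_L) = 1396 Ω, so I = 7.54/1396 Ω = 5.400 mA.
P = I²·R1 = (5.400 mA)² × 680 Ω = 19.8 mW.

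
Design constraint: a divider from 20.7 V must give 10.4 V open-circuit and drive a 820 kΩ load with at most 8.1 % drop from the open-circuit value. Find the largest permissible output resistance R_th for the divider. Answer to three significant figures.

Loading drop = R_th/(R_th + R_L) ≤ 0.0810, so R_th ≤ R_L · ε/(1−ε) = 820 kΩ × 0.0810/0.9190 = 72.3 kΩ.
(Any R1, R2 with R2/(R1+R2) = 0.502 and R1‖R2 ≤ 72.3 kΩ will meet the spec.)

R_th ≤ 72.3 kΩ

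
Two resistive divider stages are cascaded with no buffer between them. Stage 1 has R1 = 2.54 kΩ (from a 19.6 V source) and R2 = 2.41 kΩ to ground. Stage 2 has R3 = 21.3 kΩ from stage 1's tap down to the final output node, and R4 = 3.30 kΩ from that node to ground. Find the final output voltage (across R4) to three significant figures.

Stage 2 presents R3+R4 = 24.60 kΩ as a load on stage 1's tap.
Stage 1's lower leg becomes R2‖(R3+R4) = 2.195 kΩ, so V_mid = 19.6 × 2.195/4.735 = 9.086 V.
Stage 2 is itself unloaded: V_out = V_mid × R4/(R3+R4) = 9.086 × 3.30/24.60 = 1.22 V.

V_out ≈ 1.22 V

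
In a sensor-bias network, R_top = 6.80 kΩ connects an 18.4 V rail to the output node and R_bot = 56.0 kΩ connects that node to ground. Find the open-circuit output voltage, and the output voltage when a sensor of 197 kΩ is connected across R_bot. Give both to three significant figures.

Open-circuit: V = 18.4 × 56.0/(6.80 + 56.0) = 16.4 V.
With the load, R_bot becomes R_bot‖R_L = 43.60 kΩ, so V = 18.4 × 43.60/50.40 = 15.9 V.

Unloaded: 16.4 V; loaded: 15.9 V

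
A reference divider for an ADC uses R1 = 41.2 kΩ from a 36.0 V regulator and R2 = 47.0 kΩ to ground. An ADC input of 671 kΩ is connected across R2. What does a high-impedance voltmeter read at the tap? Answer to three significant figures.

The load sits in parallel with R2: R2‖R_L = (47.0 × 671) / (47.0 + 671) = 43.92 kΩ.
V_out = 36.0 × 43.92 / (41.2 + 43.92) = 36.0 × 43.92/85.12 = 18.6 V.

V_out ≈ 18.6 V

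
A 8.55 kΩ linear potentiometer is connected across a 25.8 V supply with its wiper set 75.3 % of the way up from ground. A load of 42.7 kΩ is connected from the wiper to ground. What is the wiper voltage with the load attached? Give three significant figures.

The wiper splits the pot into (1−α)R = 2.112 kΩ above and αR = 6.438 kΩ below.
Lower section ‖ load = 5.595 kΩ.
V_wiper = 25.8 × 5.595/(2.112 + 5.595) = 18.7 V.

V ≈ 18.7 V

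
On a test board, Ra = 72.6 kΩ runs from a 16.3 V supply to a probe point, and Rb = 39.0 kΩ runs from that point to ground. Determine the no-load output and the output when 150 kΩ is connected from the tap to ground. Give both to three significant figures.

Unloaded: 5.70 V; loaded: 4.87 V

Open-circuit: V = 16.3 × 39.0/(72.6 + 39.0) = 5.70 V.
With the load, Rb becomes Rb‖R_L = 30.95 kΩ, so V = 16.3 × 30.95/103.6 = 4.87 V.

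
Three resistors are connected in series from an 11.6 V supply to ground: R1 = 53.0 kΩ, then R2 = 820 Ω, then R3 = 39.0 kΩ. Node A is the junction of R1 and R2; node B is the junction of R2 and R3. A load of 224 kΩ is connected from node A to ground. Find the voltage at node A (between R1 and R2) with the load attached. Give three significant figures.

Below node A the series string R2+R3 = 39820 Ω sits in parallel with the 224000 Ω load: 33810 Ω.
V_A = 11.6 × 33810/(53000 + 33810) = 4.52 V.

V ≈ 4.52 V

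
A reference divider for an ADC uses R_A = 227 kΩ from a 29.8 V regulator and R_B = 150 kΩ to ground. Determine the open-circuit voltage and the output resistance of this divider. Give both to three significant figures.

V_th = 11.9 V, R_th = 90.3 kΩ

V_th is the open-circuit tap voltage: 29.8 × 150/(227 + 150) = 11.9 V.
With the supply zeroed, R_A and R_B appear in parallel from the tap: R_th = R_A‖R_B = (227 × 150)/377.0 = 90.3 kΩ.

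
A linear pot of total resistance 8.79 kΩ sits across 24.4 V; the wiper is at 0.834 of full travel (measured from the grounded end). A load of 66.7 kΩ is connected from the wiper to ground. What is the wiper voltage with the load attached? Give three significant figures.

The wiper splits the pot into (1−α)R = 1.459 kΩ above and αR = 7.331 kΩ below.
Lower section ‖ load = 6.605 kΩ.
V_wiper = 24.4 × 6.605/(1.459 + 6.605) = 20.0 V.

V ≈ 20.0 V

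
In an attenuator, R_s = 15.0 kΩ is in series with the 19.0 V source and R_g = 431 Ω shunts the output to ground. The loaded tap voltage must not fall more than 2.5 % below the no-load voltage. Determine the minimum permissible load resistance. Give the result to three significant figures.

R_L(min) ≈ 16.3 kΩ

Output resistance R_th = R_s‖R_g = (15000 × 431)/15430 = 419.0 Ω.
The fractional drop is R_th/(R_th + R_L); requiring this ≤ 0.0250 gives R_L ≥ R_th(1/0.0250 − 1) = 419.0 × 39.00 = 16.3 kΩ.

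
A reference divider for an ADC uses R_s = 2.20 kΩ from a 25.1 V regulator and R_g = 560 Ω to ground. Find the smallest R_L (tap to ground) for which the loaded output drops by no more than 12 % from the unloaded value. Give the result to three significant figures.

R_L(min) ≈ 3.27 kΩ

Output resistance R_th = R_s‖R_g = (2200 × 560)/2760 = 446.4 Ω.
The fractional drop is R_th/(R_th + R_L); requiring this ≤ 0.120 gives R_L ≥ R_th(1/0.120 − 1) = 446.4 × 7.333 = 3.27 kΩ.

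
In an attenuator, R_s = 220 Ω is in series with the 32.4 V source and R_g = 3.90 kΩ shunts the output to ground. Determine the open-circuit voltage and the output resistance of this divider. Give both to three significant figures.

V_th is the open-circuit tap voltage: 32.4 × 3900/(220 + 3900) = 30.7 V.
With the supply zeroed, R_s and R_g appear in parallel from the tap: R_th = R_s‖R_g = (220 × 3900)/4120 = 208 Ω.

V_th = 30.7 V, R_th = 208 Ω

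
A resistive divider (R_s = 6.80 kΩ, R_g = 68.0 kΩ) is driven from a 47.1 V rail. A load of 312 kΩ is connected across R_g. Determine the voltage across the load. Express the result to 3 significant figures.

V_out ≈ 42.0 V

The load sits in parallel with R_g: R_g‖R_L = (68.0 × 312) / (68.0 + 312) = 55.83 kΩ.
V_out = 47.1 × 55.83 / (6.80 + 55.83) = 47.1 × 55.83/62.63 = 42.0 V.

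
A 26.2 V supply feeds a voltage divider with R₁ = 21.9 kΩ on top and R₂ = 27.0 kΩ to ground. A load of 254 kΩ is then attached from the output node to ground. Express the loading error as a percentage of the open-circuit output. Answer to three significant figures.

The divider's output (Thévenin) resistance is R₁‖R₂ = 12.09 kΩ.
Fractional drop under load = R_th/(R_th + R_L) = 12.09 / (12.09 + 254) = 0.04544.
So the output falls by 4.54 %.

4.54 %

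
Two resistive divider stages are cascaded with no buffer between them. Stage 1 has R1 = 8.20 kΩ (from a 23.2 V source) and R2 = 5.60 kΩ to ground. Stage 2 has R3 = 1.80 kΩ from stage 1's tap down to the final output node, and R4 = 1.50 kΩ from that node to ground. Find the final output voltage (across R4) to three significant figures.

V_out ≈ 2.13 V

Stage 2 presents R3+R4 = 3.300 kΩ as a load on stage 1's tap.
Stage 1's lower leg becomes R2‖(R3+R4) = 2.076 kΩ, so V_mid = 23.2 × 2.076/10.28 = 4.688 V.
Stage 2 is itself unloaded: V_out = V_mid × R4/(R3+R4) = 4.688 × 1.50/3.300 = 2.13 V.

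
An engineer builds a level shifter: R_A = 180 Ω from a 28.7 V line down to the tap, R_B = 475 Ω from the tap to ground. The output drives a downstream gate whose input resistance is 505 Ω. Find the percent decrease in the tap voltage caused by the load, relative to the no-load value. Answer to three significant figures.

Unloaded V = 28.7 × 475/655.0 = 20.81 V.
Loaded: R_B‖R_L = 244.8 Ω, giving V = 28.7 × 244.8/424.8 = 16.54 V.
Drop = (20.81 − 16.54) / 20.81 = 20.5 %.

20.5 %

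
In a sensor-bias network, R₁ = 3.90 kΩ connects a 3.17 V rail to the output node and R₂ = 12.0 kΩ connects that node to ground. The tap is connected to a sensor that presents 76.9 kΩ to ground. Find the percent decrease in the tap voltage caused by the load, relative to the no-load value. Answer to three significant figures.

3.69 %

The divider's output (Thévenin) resistance is R₁‖R₂ = 2.943 kΩ.
Fractional drop under load = R_th/(R_th + R_L) = 2.943 / (2.943 + 76.9) = 0.03686.
So the output falls by 3.69 %.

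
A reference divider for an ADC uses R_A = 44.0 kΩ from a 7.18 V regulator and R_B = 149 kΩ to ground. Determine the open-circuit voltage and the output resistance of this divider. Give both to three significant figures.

V_th = 5.54 V, R_th = 34.0 kΩ

V_th is the open-circuit tap voltage: 7.18 × 149/(44.0 + 149) = 5.54 V.
With the supply zeroed, R_A and R_B appear in parallel from the tap: R_th = R_A‖R_B = (44.0 × 149)/193.0 = 34.0 kΩ.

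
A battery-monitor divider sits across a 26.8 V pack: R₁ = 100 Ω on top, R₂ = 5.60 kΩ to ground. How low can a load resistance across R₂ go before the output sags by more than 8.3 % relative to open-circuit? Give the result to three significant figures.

Output resistance R_th = R₁‖R₂ = (100 × 5600)/5700 = 98.25 Ω.
The fractional drop is R_th/(R_th + R_L); requiring this ≤ 0.0830 gives R_L ≥ R_th(1/0.0830 − 1) = 98.25 × 11.05 = 1.09 kΩ.

R_L(min) ≈ 1.09 kΩ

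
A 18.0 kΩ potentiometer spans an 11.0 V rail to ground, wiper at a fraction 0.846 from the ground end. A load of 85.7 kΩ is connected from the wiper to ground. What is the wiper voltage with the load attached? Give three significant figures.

The wiper splits the pot into (1−α)R = 2.772 kΩ above and αR = 15.23 kΩ below.
Lower section ‖ load = 12.93 kΩ.
V_wiper = 11.0 × 12.93/(2.772 + 12.93) = 9.06 V.

V ≈ 9.06 V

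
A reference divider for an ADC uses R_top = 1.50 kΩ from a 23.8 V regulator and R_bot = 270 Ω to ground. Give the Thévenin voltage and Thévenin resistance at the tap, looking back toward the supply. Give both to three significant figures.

V_th is the open-circuit tap voltage: 23.8 × 270/(1500 + 270) = 3.63 V.
With the supply zeroed, R_top and R_bot appear in parallel from the tap: R_th = R_top‖R_bot = (1500 × 270)/1770 = 229 Ω.

V_th = 3.63 V, R_th = 229 Ω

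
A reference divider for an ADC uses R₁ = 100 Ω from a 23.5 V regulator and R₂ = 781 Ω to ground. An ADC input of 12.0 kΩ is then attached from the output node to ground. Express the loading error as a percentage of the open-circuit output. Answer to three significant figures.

0.733 %

The divider's output (Thévenin) resistance is R₁‖R₂ = 88.65 Ω.
Fractional drop under load = R_th/(R_th + R_L) = 88.65 / (88.65 + 12000) = 0.007333.
So the output falls by 0.733 %.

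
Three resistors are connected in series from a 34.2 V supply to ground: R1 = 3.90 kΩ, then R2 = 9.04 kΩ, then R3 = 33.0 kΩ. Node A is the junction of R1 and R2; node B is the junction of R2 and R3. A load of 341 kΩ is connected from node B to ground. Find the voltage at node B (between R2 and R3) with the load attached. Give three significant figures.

At node B, R3 is in parallel with the load: R3‖R_L = 30.09 kΩ.
Below node A the resistance is R2 + (R3‖R_L) = 39.13 kΩ, so V_A = 34.2 × 39.13/43.03 = 31.10 V.
Then V_B = V_A × (R3‖R_L)/(R2 + R3‖R_L) = 31.10 × 30.09/39.13 = 23.9 V.

V ≈ 23.9 V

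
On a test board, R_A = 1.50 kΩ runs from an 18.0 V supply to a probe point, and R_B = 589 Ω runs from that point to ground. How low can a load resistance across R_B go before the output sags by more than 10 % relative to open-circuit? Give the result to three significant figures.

Output resistance R_th = R_A‖R_B = (1500 × 589)/2089 = 422.9 Ω.
The fractional drop is R_th/(R_th + R_L); requiring this ≤ 0.100 gives R_L ≥ R_th(1/0.100 − 1) = 422.9 × 9.000 = 3.81 kΩ.

R_L(min) ≈ 3.81 kΩ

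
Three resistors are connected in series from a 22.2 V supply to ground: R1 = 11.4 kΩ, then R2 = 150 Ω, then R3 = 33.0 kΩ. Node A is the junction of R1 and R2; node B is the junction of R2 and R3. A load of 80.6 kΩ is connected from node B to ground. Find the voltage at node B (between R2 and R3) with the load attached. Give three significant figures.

At node B, R3 is in parallel with the load: R3‖R_L = 23410 Ω.
Below node A the resistance is R2 + (R3‖R_L) = 23560 Ω, so V_A = 22.2 × 23560/34960 = 14.96 V.
Then V_B = V_A × (R3‖R_L)/(R2 + R3‖R_L) = 14.96 × 23410/23560 = 14.9 V.

V ≈ 14.9 V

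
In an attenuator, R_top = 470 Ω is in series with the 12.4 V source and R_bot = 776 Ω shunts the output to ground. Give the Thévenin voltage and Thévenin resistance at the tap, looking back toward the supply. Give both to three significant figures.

V_th is the open-circuit tap voltage: 12.4 × 776/(470 + 776) = 7.72 V.
With the supply zeroed, R_top and R_bot appear in parallel from the tap: R_th = R_top‖R_bot = (470 × 776)/1246 = 293 Ω.

V_th = 7.72 V, R_th = 293 Ω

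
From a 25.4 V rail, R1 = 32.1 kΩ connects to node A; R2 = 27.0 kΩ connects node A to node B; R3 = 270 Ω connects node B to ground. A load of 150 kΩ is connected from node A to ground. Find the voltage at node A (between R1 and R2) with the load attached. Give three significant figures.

V ≈ 10.6 V

Below node A the series string R2+R3 = 27270 Ω sits in parallel with the 150000 Ω load: 23070 Ω.
V_A = 25.4 × 23070/(32100 + 23070) = 10.6 V.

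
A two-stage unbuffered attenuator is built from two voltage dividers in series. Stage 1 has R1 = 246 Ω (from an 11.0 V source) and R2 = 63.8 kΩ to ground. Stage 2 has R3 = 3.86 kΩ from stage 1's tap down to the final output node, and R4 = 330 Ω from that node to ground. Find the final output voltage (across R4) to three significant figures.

V_out ≈ 0.815 V

Stage 2 presents R3+R4 = 4190 Ω as a load on stage 1's tap.
Stage 1's lower leg becomes R2‖(R3+R4) = 3932 Ω, so V_mid = 11.0 × 3932/4178 = 10.35 V.
Stage 2 is itself unloaded: V_out = V_mid × R4/(R3+R4) = 10.35 × 330/4190 = 0.815 V.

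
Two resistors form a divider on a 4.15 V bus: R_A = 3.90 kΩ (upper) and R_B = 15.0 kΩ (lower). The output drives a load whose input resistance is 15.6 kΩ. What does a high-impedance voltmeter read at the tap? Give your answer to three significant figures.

The load sits in parallel with R_B: R_B‖R_L = (15.0 × 15.6) / (15.0 + 15.6) = 7.647 kΩ.
V_out = 4.15 × 7.647 / (3.90 + 7.647) = 4.15 × 7.647/11.55 = 2.75 V.
(Unloaded it would have been 3.29 V.)

V_out ≈ 2.75 V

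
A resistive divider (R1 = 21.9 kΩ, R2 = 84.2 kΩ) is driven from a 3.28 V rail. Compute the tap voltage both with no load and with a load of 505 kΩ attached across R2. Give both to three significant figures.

Open-circuit: V = 3.28 × 84.2/(21.9 + 84.2) = 2.60 V.
With the load, R2 becomes R2‖R_L = 72.17 kΩ, so V = 3.28 × 72.17/94.07 = 2.52 V.

Unloaded: 2.60 V; loaded: 2.52 V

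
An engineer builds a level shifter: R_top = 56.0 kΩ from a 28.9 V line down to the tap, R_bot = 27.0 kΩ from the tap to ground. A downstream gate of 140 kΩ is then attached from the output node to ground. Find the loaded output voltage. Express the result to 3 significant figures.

V_out ≈ 8.32 V

The load sits in parallel with R_bot: R_bot‖R_L = (27.0 × 140) / (27.0 + 140) = 22.63 kΩ.
V_out = 28.9 × 22.63 / (56.0 + 22.63) = 28.9 × 22.63/78.63 = 8.32 V.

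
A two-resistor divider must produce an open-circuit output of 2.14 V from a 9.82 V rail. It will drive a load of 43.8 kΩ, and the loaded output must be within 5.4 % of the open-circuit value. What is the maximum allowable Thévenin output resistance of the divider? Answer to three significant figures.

Loading drop = R_th/(R_th + R_L) ≤ 0.0540, so R_th ≤ R_L · ε/(1−ε) = 43.8 kΩ × 0.0540/0.9460 = 2.50 kΩ.

R_th ≤ 2.50 kΩ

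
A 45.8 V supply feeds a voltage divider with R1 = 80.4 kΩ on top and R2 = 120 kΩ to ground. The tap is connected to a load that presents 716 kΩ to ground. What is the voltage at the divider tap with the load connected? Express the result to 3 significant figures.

V_out ≈ 25.7 V

The load sits in parallel with R2: R2‖R_L = (120 × 716) / (120 + 716) = 102.8 kΩ.
V_out = 45.8 × 102.8 / (80.4 + 102.8) = 45.8 × 102.8/183.2 = 25.7 V.
(Unloaded it would have been 27.4 V.)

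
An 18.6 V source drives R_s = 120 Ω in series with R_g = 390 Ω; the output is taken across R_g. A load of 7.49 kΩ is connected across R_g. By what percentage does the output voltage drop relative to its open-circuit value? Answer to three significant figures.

The divider's output (Thévenin) resistance is R_s‖R_g = 91.76 Ω.
Fractional drop under load = R_th/(R_th + R_L) = 91.76 / (91.76 + 7490) = 0.01210.
So the output falls by 1.21 %.

1.21 %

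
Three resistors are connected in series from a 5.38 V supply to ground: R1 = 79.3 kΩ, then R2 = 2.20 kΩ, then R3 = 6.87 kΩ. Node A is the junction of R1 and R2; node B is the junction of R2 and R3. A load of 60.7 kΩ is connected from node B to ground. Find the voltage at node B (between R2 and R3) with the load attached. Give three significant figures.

At node B, R3 is in parallel with the load: R3‖R_L = 6.172 kΩ.
Below node A the resistance is R2 + (R3‖R_L) = 8.372 kΩ, so V_A = 5.38 × 8.372/87.67 = 0.5137 V.
Then V_B = V_A × (R3‖R_L)/(R2 + R3‖R_L) = 0.5137 × 6.172/8.372 = 0.379 V.

V ≈ 0.379 V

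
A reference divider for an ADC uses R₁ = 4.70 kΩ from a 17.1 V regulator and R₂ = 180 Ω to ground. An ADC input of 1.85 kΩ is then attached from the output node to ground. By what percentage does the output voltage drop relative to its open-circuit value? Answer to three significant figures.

The divider's output (Thévenin) resistance is R₁‖R₂ = 173.4 Ω.
Fractional drop under load = R_th/(R_th + R_L) = 173.4 / (173.4 + 1850) = 0.08568.
So the output falls by 8.57 %.

8.57 %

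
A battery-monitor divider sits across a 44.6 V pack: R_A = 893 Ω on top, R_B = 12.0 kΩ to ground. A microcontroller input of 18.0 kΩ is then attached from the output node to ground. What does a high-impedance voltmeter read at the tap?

V_out ≈ 39.7 V

The load sits in parallel with R_B: R_B‖R_L = (12000 × 18000) / (12000 + 18000) = 7200 Ω.
V_out = 44.6 × 7200 / (893 + 7200) = 44.6 × 7200/8093 = 39.7 V.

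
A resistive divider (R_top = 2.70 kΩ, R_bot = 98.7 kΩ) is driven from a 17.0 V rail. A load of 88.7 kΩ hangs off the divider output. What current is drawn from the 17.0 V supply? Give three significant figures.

I ≈ 0.344 mA

R_bot‖R_L = 46.72 kΩ, so the source sees R_top + R_bot‖R_L = 49.42 kΩ.
I = 17.0 V / 49.42 kΩ = 0.344 mA.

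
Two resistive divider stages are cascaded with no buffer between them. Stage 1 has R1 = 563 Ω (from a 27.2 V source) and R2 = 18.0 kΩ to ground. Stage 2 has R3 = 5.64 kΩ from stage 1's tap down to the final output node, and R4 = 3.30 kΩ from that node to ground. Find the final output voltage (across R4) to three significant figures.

Stage 2 presents R3+R4 = 8940 Ω as a load on stage 1's tap.
Stage 1's lower leg becomes R2‖(R3+R4) = 5973 Ω, so V_mid = 27.2 × 5973/6536 = 24.86 V.
Stage 2 is itself unloaded: V_out = V_mid × R4/(R3+R4) = 24.86 × 3300/8940 = 9.18 V.

V_out ≈ 9.18 V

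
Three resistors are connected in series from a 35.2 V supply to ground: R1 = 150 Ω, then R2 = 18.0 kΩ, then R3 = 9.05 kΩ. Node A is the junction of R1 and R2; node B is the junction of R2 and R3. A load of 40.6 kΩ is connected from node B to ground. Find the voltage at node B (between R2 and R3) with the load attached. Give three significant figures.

V ≈ 10.2 V

At node B, R3 is in parallel with the load: R3‖R_L = 7400 Ω.
Below node A the resistance is R2 + (R3‖R_L) = 25400 Ω, so V_A = 35.2 × 25400/25550 = 34.99 V.
Then V_B = V_A × (R3‖R_L)/(R2 + R3‖R_L) = 34.99 × 7400/25400 = 10.2 V.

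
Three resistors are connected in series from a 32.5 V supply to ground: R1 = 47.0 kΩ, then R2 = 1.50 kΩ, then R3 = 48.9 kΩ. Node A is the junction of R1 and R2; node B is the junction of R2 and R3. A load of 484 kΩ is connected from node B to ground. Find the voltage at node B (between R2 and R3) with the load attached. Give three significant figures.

At node B, R3 is in parallel with the load: R3‖R_L = 44.41 kΩ.
Below node A the resistance is R2 + (R3‖R_L) = 45.91 kΩ, so V_A = 32.5 × 45.91/92.91 = 16.06 V.
Then V_B = V_A × (R3‖R_L)/(R2 + R3‖R_L) = 16.06 × 44.41/45.91 = 15.5 V.

V ≈ 15.5 V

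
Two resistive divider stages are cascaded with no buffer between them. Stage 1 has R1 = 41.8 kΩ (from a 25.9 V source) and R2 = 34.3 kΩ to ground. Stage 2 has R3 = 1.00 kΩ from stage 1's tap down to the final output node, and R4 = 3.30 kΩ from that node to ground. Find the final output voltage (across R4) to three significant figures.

V_out ≈ 1.66 V

Stage 2 presents R3+R4 = 4.300 kΩ as a load on stage 1's tap.
Stage 1's lower leg becomes R2‖(R3+R4) = 3.821 kΩ, so V_mid = 25.9 × 3.821/45.62 = 2.169 V.
Stage 2 is itself unloaded: V_out = V_mid × R4/(R3+R4) = 2.169 × 3.30/4.300 = 1.66 V.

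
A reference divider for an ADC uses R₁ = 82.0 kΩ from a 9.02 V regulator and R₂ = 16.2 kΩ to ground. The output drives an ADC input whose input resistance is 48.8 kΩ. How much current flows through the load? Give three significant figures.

I_L ≈ 0.0239 mA

R₂‖R_L = 12.16 kΩ; V_out = 9.02 × 12.16/94.16 = 1.165 V.
I_L = V_out / R_L = 1.165 / 48.8 kΩ = 0.0239 mA.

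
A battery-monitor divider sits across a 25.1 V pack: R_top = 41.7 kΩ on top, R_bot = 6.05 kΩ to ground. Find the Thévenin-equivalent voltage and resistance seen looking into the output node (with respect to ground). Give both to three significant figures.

V_th is the open-circuit tap voltage: 25.1 × 6.05/(41.7 + 6.05) = 3.18 V.
With the supply zeroed, R_top and R_bot appear in parallel from the tap: R_th = R_top‖R_bot = (41.7 × 6.05)/47.75 = 5.28 kΩ.

V_th = 3.18 V, R_th = 5.28 kΩ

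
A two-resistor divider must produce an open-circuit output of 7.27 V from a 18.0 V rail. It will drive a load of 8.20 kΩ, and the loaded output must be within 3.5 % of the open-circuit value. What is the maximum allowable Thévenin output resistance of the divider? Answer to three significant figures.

R_th ≤ 297 Ω

Loading drop = R_th/(R_th + R_L) ≤ 0.0350, so R_th ≤ R_L · ε/(1−ε) = 8.20 kΩ × 0.0350/0.9650 = 297 Ω.
(Any R1, R2 with R2/(R1+R2) = 0.404 and R1‖R2 ≤ 297 Ω will meet the spec.)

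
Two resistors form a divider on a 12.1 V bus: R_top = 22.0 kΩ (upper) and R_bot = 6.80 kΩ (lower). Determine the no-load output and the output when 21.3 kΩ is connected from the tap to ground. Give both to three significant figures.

Unloaded: 2.86 V; loaded: 2.30 V

Open-circuit: V = 12.1 × 6.80/(22.0 + 6.80) = 2.86 V.
With the load, R_bot becomes R_bot‖R_L = 5.154 kΩ, so V = 12.1 × 5.154/27.15 = 2.30 V.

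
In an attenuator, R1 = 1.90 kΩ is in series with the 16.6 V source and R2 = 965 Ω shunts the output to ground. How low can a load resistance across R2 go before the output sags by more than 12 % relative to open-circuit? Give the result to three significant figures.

Output resistance R_th = R1‖R2 = (1900 × 965)/2865 = 640.0 Ω.
The fractional drop is R_th/(R_th + R_L); requiring this ≤ 0.120 gives R_L ≥ R_th(1/0.120 − 1) = 640.0 × 7.333 = 4.69 kΩ.

R_L(min) ≈ 4.69 kΩ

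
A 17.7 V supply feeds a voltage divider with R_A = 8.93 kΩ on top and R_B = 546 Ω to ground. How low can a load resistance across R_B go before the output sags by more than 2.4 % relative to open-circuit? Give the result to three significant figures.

R_L(min) ≈ 20.9 kΩ

Output resistance R_th = R_A‖R_B = (8930 × 546)/9476 = 514.5 Ω.
The fractional drop is R_th/(R_th + R_L); requiring this ≤ 0.0240 gives R_L ≥ R_th(1/0.0240 − 1) = 514.5 × 40.67 = 20.9 kΩ.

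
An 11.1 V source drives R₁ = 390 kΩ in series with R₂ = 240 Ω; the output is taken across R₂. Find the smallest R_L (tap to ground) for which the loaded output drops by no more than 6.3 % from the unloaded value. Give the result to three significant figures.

Output resistance R_th = R₁‖R₂ = (390000 × 240)/390200 = 239.9 Ω.
The fractional drop is R_th/(R_th + R_L); requiring this ≤ 0.0630 gives R_L ≥ R_th(1/0.0630 − 1) = 239.9 × 14.87 = 3.57 kΩ.

R_L(min) ≈ 3.57 kΩ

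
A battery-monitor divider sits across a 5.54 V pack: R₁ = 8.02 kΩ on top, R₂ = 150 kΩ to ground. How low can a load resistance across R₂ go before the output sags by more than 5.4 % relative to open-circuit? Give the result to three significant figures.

R_L(min) ≈ 133 kΩ

Output resistance R_th = R₁‖R₂ = (8.02 × 150)/158.0 = 7.613 kΩ.
The fractional drop is R_th/(R_th + R_L); requiring this ≤ 0.0540 gives R_L ≥ R_th(1/0.0540 − 1) = 7.613 × 17.52 = 133 kΩ.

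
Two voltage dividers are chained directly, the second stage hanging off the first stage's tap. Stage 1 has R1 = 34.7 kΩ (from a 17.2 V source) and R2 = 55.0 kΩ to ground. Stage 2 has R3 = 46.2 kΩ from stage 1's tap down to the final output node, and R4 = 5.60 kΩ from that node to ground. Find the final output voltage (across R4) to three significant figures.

Stage 2 presents R3+R4 = 51.80 kΩ as a load on stage 1's tap.
Stage 1's lower leg becomes R2‖(R3+R4) = 26.68 kΩ, so V_mid = 17.2 × 26.68/61.38 = 7.476 V.
Stage 2 is itself unloaded: V_out = V_mid × R4/(R3+R4) = 7.476 × 5.60/51.80 = 0.808 V.

V_out ≈ 0.808 V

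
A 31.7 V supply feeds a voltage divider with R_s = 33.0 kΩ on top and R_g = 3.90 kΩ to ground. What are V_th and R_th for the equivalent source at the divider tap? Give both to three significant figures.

V_th = 3.35 V, R_th = 3.49 kΩ

V_th is the open-circuit tap voltage: 31.7 × 3.90/(33.0 + 3.90) = 3.35 V.
With the supply zeroed, R_s and R_g appear in parallel from the tap: R_th = R_s‖R_g = (33.0 × 3.90)/36.90 = 3.49 kΩ.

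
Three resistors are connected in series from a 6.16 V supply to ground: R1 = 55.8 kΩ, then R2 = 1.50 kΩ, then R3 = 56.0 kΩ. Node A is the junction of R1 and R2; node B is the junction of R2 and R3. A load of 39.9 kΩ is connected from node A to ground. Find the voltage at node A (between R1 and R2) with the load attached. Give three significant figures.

Below node A the series string R2+R3 = 57.50 kΩ sits in parallel with the 39.9 kΩ load: 23.55 kΩ.
V_A = 6.16 × 23.55/(55.8 + 23.55) = 1.83 V.

V ≈ 1.83 V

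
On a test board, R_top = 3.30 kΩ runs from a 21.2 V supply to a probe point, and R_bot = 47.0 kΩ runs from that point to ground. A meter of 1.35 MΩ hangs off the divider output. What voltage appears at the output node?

V_out ≈ 19.8 V

The load sits in parallel with R_bot: R_bot‖R_L = (47.0 × 1350) / (47.0 + 1350) = 45.42 kΩ.
V_out = 21.2 × 45.42 / (3.30 + 45.42) = 21.2 × 45.42/48.72 = 19.8 V.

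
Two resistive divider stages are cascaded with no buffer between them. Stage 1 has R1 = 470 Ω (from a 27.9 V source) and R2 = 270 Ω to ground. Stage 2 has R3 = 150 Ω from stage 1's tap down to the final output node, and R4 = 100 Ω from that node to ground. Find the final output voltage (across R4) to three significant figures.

V_out ≈ 2.42 V

Stage 2 presents R3+R4 = 250.0 Ω as a load on stage 1's tap.
Stage 1's lower leg becomes R2‖(R3+R4) = 129.8 Ω, so V_mid = 27.9 × 129.8/599.8 = 6.038 V.
Stage 2 is itself unloaded: V_out = V_mid × R4/(R3+R4) = 6.038 × 100/250.0 = 2.42 V.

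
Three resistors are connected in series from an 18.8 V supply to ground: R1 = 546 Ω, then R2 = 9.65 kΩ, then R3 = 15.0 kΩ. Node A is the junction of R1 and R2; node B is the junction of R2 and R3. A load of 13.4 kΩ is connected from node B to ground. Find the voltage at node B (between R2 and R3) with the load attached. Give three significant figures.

At node B, R3 is in parallel with the load: R3‖R_L = 7077 Ω.
Below node A the resistance is R2 + (R3‖R_L) = 16730 Ω, so V_A = 18.8 × 16730/17270 = 18.21 V.
Then V_B = V_A × (R3‖R_L)/(R2 + R3‖R_L) = 18.21 × 7077/16730 = 7.70 V.

V ≈ 7.70 V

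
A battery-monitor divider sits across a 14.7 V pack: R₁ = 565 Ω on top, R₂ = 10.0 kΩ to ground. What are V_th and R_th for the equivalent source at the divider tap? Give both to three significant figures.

V_th is the open-circuit tap voltage: 14.7 × 10000/(565 + 10000) = 13.9 V.
With the supply zeroed, R₁ and R₂ appear in parallel from the tap: R_th = R₁‖R₂ = (565 × 10000)/10560 = 535 Ω.

V_th = 13.9 V, R_th = 535 Ω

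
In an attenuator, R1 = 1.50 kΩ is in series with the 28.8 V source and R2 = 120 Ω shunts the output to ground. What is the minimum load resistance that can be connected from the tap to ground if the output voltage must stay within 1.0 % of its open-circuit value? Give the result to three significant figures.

Output resistance R_th = R1‖R2 = (1500 × 120)/1620 = 111.1 Ω.
The fractional drop is R_th/(R_th + R_L); requiring this ≤ 0.0100 gives R_L ≥ R_th(1/0.0100 − 1) = 111.1 × 99.00 = 11.0 kΩ.

R_L(min) ≈ 11.0 kΩ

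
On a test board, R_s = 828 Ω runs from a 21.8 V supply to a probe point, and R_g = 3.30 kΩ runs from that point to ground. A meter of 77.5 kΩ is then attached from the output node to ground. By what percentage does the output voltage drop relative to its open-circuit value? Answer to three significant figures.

The divider's output (Thévenin) resistance is R_s‖R_g = 661.9 Ω.
Fractional drop under load = R_th/(R_th + R_L) = 661.9 / (661.9 + 77500) = 0.008469.
So the output falls by 0.847 %.

0.847 %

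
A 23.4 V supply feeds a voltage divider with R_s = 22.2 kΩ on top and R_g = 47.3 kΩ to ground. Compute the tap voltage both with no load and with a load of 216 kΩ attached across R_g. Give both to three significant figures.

Open-circuit: V = 23.4 × 47.3/(22.2 + 47.3) = 15.9 V.
With the load, R_g becomes R_g‖R_L = 38.80 kΩ, so V = 23.4 × 38.80/61.00 = 14.9 V.

Unloaded: 15.9 V; loaded: 14.9 V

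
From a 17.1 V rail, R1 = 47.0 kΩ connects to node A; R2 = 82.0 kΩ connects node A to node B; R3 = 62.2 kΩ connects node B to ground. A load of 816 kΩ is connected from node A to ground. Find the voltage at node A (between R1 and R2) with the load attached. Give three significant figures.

Below node A the series string R2+R3 = 144.2 kΩ sits in parallel with the 816 kΩ load: 122.5 kΩ.
V_A = 17.1 × 122.5/(47.0 + 122.5) = 12.4 V.

V ≈ 12.4 V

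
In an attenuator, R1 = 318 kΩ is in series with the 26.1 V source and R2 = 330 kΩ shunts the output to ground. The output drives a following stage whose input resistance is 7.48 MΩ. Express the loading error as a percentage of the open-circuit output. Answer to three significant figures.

2.12 %

The divider's output (Thévenin) resistance is R1‖R2 = 161.9 kΩ.
Fractional drop under load = R_th/(R_th + R_L) = 161.9 / (161.9 + 7480) = 0.02119.
So the output falls by 2.12 %.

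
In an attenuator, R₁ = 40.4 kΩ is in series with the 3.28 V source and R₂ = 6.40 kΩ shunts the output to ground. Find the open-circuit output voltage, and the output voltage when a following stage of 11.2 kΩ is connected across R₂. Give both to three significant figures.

Open-circuit: V = 3.28 × 6.40/(40.4 + 6.40) = 0.449 V.
With the load, R₂ becomes R₂‖R_L = 4.073 kΩ, so V = 3.28 × 4.073/44.47 = 0.300 V.

Unloaded: 0.449 V; loaded: 0.300 V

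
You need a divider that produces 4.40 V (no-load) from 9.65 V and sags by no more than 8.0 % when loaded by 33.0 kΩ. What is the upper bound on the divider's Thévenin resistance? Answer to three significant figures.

R_th ≤ 2.87 kΩ

Loading drop = R_th/(R_th + R_L) ≤ 0.0800, so R_th ≤ R_L · ε/(1−ε) = 33.0 kΩ × 0.0800/0.9200 = 2.87 kΩ.
(Any R1, R2 with R2/(R1+R2) = 0.456 and R1‖R2 ≤ 2.87 kΩ will meet the spec.)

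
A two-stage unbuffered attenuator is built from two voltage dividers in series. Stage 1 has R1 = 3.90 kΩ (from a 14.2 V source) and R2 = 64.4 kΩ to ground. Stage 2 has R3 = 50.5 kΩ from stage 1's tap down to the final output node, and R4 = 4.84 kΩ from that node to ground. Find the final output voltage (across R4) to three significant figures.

Stage 2 presents R3+R4 = 55.34 kΩ as a load on stage 1's tap.
Stage 1's lower leg becomes R2‖(R3+R4) = 29.76 kΩ, so V_mid = 14.2 × 29.76/33.66 = 12.55 V.
Stage 2 is itself unloaded: V_out = V_mid × R4/(R3+R4) = 12.55 × 4.84/55.34 = 1.10 V.

V_out ≈ 1.10 V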